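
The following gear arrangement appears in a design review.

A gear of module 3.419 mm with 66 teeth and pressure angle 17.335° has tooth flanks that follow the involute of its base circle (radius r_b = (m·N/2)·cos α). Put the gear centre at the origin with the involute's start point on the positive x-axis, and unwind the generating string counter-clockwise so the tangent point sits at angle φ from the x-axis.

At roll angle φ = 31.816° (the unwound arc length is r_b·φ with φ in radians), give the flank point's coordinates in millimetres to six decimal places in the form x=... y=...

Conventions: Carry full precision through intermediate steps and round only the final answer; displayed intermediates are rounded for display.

x=123.049065 y=5.959659

class = single-mesh tooth geometry [base-circle involute, m = 3.419, 66T]
pitch radius r_p = m·N/2 = 3.419·66/2 = 112.827000
base radius r_b = r_p·cos α = 112.827000·cos 17.335° = 107.702281
roll angle φ = 31.816° = 0.55529395 rad
x = r_b·(cos φ + φ·sin φ) = 123.049065
y = r_b·(sin φ − φ·cos φ) = 5.959659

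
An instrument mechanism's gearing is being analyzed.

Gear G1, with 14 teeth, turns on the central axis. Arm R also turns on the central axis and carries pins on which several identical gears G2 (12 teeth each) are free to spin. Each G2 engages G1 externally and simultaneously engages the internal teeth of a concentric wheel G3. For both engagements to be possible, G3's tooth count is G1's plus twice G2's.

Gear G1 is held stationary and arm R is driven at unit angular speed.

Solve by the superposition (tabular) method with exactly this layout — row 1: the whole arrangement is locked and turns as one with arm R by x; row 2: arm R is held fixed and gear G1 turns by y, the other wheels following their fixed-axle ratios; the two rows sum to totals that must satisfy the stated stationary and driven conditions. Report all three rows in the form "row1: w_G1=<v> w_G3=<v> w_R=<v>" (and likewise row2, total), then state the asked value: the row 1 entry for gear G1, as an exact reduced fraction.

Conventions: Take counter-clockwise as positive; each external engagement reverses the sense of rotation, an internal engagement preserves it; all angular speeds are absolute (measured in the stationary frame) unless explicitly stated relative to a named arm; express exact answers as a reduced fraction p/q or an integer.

row1: w_G1=1 w_G3=1 w_R=1
row2: w_G1=-1 w_G3=7/19 w_R=0
total: w_G1=0 w_G3=26/19 w_R=1
asked value: 1

topology: planetary set — G1 14T / G2 12T / G3 38T, arm = carrier (Willis)
superposition row 1 [locked train]: every member turns x
row 2 (arm held, sun turns y): ω_ring = −(14/38)·y, ω_arm = 0
boundary: total ω_sun = x + y = 0 and total ω_arm = x = 1  ⇒  y = -1, x = 1
row 2 ring = −(14/38)·(-1) = 7/19
totals (row 1 + row 2): sun 1 + (-1) = 0, ring 1 + 7/19 = 26/19, arm 1 + 0 = 1
asked cell (row1, sun) = 1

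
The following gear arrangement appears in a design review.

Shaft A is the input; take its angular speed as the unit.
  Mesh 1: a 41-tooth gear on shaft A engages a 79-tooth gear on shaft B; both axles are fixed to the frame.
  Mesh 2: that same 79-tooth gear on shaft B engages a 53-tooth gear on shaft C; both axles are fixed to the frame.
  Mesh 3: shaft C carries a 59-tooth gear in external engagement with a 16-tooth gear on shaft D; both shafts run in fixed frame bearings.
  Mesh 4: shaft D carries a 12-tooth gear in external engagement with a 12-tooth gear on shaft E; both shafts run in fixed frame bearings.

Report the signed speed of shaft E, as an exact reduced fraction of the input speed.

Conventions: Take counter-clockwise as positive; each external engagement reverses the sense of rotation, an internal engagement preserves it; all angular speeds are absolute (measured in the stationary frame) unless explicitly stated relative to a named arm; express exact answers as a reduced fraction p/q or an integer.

4-mesh fixed-axis compound train (all bearings frame-fixed)
mesh 1 [41T→79T]: |ω|/ω_in = 1×41/79 = 41/79, sense flips to −
mesh 2 [79T→53T]: |ω|/ω_in = (41/79)×79/53 = 41/53, sense flips to +
mesh 3 [59T→16T]: |ω|/ω_in = (41/53)×59/16 = 2419/848, sense flips to −
mesh 4 [12T→12T]: |ω|/ω_in = (2419/848)×12/12 = 2419/848, sense flips to +
signed output speed (× input speed) = 2419/848

2419/848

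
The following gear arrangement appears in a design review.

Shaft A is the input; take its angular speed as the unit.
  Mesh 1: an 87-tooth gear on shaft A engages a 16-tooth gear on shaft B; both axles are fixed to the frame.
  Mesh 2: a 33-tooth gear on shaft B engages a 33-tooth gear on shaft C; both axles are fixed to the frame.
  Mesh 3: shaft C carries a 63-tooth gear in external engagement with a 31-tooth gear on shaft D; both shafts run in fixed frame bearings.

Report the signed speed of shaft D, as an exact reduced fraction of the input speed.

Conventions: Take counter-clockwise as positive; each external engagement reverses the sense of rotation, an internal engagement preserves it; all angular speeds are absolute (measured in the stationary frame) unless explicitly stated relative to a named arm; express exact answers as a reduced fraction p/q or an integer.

-5481/496

3-mesh fixed-axis compound train (all bearings frame-fixed)
mesh 1 [87T→16T]: |ω|/ω_in = 1×87/16 = 87/16, sense flips to −
mesh 2 [33T→33T]: |ω|/ω_in = (87/16)×33/33 = 87/16, sense flips to +
mesh 3 [63T→31T]: |ω|/ω_in = (87/16)×63/31 = 5481/496, sense flips to −
signed output speed (× input speed) = -5481/496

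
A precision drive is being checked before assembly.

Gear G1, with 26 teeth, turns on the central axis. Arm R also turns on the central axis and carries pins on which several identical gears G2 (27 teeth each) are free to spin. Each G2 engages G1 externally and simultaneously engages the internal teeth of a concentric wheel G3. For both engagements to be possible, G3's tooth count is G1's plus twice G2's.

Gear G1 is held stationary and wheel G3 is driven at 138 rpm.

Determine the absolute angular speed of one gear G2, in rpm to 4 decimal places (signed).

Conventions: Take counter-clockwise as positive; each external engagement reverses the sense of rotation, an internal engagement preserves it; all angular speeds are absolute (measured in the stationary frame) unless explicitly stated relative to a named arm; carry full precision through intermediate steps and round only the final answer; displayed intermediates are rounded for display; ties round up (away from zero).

recognized (axles ride arm R): planetary set, 26/27/80 teeth
normalise by the input: solve with ω_ring = 1, then scale by 138 rpm
ring teeth: 26 + 2·27 = 80
26(ω_sun−ω_arm) = −80(ω_ring−ω_arm),  ω_sun = 0, ω_ring = 1
26(0−ω_arm) = −80(1−ω_arm)  ⇒  106·ω_arm = 80  ⇒  ω_arm = 40/53
sun–planet mesh: 26·(0−40/53) = −27·(ω_p−ω_arm)  ⇒  ω_p−ω_arm = 1040/1431
ω_p = 40/53 + 1040/1431 = 40/27
scale: ω_p = 40/27 × 138 rpm = +204.4444 rpm

+204.4444 rpm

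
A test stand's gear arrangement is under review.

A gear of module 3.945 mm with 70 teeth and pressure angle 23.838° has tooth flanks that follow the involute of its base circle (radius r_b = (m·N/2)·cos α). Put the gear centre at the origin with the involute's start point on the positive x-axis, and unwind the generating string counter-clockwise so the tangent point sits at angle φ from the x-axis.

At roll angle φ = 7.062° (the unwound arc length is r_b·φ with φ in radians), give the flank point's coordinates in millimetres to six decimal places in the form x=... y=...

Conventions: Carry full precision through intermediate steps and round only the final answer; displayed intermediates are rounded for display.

x=127.251768 y=0.078709

class = single-mesh tooth geometry [base-circle involute, m = 3.945, 70T]
pitch radius r_p = m·N/2 = 3.945·70/2 = 138.075000
base radius r_b = r_p·cos α = 138.075000·cos 23.838° = 126.296074
roll angle φ = 7.062° = 0.12325515 rad
x = r_b·(cos φ + φ·sin φ) = 127.251768
y = r_b·(sin φ − φ·cos φ) = 0.078709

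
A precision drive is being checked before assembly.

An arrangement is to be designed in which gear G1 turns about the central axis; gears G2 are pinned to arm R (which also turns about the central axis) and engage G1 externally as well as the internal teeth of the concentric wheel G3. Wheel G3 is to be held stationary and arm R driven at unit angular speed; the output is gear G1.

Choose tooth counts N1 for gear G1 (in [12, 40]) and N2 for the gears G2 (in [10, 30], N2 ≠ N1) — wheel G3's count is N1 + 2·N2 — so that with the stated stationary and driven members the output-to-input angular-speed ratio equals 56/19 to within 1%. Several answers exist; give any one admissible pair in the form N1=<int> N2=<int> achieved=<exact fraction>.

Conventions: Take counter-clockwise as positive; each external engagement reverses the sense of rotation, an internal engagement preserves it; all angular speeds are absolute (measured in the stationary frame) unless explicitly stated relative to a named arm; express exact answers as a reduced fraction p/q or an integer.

class = planetary set [ratio 56/19 wanted; Willis about the carrier]
Willis with ω_ring = 0: ω_sun/ω_arm = (N1+N3)/N1; set equal to 56/19  ⇒  N3/N1 = 56/19 − 1 = 37/19
N3 = N1 + 2·N2  ⇒  N2/N1 = (N3/N1 − 1)/2 = (37/19 − 1)/2 = 9/19
smallest multiple with N1 ≥ 12 and N2 ≥ 10: k = 2  ⇒  N1 = 2·19 = 38, N2 = 2·9 = 18 (N1 ≤ 40, N2 ≤ 30, N2 ≠ N1 ✓), N3 = 38 + 2·18 = 74
check: (N1+N3)/N1 with N1 = 38, N3 = 74 gives 56/19; |achieved − target| = 0 ≤ 14/475 ✓

N1=38 N2=18 achieved=56/19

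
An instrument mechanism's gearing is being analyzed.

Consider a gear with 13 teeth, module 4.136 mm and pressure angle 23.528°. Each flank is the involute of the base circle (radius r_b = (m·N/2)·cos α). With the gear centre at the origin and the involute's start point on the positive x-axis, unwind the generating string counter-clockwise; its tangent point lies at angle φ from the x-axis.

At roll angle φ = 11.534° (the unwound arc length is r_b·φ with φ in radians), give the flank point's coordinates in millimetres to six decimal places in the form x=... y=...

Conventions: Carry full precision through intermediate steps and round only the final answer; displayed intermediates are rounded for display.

x=25.143394 y=0.066756

recognized (one wheel, involute flank): single-mesh tooth geometry, m = 4.136, N = 13
pitch radius r_p = m·N/2 = 4.136·13/2 = 26.884000
base radius r_b = r_p·cos α = 26.884000·cos 23.528° = 24.649001
roll angle φ = 11.534° = 0.20130628 rad
x = r_b·(cos φ + φ·sin φ) = 25.143394
y = r_b·(sin φ − φ·cos φ) = 0.066756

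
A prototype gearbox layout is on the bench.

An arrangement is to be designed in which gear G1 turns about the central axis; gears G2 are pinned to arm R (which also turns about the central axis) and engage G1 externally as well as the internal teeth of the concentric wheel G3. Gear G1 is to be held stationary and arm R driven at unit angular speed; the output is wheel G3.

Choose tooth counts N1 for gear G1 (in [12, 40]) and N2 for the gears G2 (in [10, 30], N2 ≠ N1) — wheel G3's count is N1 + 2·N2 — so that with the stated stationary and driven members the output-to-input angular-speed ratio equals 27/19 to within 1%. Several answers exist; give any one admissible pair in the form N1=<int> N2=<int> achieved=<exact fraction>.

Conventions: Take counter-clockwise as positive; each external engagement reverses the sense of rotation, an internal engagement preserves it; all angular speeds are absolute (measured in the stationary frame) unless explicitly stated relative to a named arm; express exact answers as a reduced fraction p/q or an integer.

N1=16 N2=11 achieved=27/19

class = planetary set [ratio 27/19 wanted; Willis about the carrier]
Willis with ω_sun = 0: ω_ring/ω_arm = (N1+N3)/N3; set equal to 27/19  ⇒  N3/N1 = 1/(27/19 − 1) = 19/8
N3 = N1 + 2·N2  ⇒  N2/N1 = (N3/N1 − 1)/2 = (19/8 − 1)/2 = 11/16
smallest multiple with N1 ≥ 12 and N2 ≥ 10: k = 1  ⇒  N1 = 1·16 = 16, N2 = 1·11 = 11 (N1 ≤ 40, N2 ≤ 30, N2 ≠ N1 ✓), N3 = 16 + 2·11 = 38
check: (N1+N3)/N3 with N1 = 16, N3 = 38 gives 27/19; |achieved − target| = 0 ≤ 27/1900 ✓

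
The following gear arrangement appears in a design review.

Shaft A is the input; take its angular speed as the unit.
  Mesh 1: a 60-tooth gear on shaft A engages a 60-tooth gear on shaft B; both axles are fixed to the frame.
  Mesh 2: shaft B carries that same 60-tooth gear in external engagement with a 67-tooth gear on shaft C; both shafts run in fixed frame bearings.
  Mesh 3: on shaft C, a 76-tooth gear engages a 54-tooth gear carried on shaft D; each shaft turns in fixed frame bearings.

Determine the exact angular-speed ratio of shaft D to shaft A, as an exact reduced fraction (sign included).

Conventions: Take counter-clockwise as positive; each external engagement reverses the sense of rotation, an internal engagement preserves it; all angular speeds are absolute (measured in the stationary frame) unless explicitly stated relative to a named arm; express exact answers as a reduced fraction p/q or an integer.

-760/603

class = fixed-axis compound train [3 meshes; 3 ratios multiply, 3 sense flips]
mesh 1 [60T→60T]: running ratio 1, sense −
mesh 2 [60T→67T]: running ratio 60/67, sense +
mesh 3 [76T→54T]: running ratio 760/603, sense −
ω_out/ω_in = -760/603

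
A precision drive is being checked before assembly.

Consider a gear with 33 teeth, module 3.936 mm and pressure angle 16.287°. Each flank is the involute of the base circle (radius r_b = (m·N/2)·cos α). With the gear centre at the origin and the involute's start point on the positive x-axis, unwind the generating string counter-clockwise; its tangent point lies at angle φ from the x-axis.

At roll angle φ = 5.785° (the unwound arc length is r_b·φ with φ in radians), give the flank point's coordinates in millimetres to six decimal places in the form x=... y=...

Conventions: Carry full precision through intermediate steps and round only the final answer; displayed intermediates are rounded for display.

x=62.654667 y=0.021366

topology: single-mesh involute geometry — m = 3.936, N = 33
pitch radius r_p = m·N/2 = 3.936·33/2 = 64.944000
base radius r_b = r_p·cos α = 64.944000·cos 16.287° = 62.337729
roll angle φ = 5.785° = 0.10096730 rad
x = r_b·(cos φ + φ·sin φ) = 62.654667
y = r_b·(sin φ − φ·cos φ) = 0.021366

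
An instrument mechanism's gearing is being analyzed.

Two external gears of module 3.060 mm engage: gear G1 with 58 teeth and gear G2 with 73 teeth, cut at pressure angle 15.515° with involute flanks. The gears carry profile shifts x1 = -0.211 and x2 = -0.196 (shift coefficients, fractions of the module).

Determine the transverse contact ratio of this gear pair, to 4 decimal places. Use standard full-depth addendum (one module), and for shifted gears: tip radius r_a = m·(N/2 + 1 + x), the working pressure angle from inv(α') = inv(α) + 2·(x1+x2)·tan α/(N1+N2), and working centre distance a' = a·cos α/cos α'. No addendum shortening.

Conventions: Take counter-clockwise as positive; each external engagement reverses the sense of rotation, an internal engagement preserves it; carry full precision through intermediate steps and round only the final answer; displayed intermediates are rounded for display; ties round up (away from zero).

2.2806

class = single-mesh tooth geometry [involute pair 58T × 73T, m = 3.060]
base radii: r_b1 = 85.506355, r_b2 = 107.620067
tip radii: r_a1 = 91.154340, r_a2 = 114.150240
inv(α') = inv(15.515°) + 2·(-0.211-0.196)·tan α/(58+73) = 0.00509369  ⇒  α' = 14.10225°
a' = a·cos α / cos α' = 200.4300·cos 15.515°/cos 14.10225° = 199.127641
action lengths: √(r_a1²−r_b1²) = 31.587608, √(r_a2²−r_b2²) = 38.055202
base pitch p_b = π·m·cos α = 9.262970
CR = (31.587608 + 38.055202 − 199.127641·sin 14.10225°)/9.262970 = 2.280559
contact ratio ≈ 2.2806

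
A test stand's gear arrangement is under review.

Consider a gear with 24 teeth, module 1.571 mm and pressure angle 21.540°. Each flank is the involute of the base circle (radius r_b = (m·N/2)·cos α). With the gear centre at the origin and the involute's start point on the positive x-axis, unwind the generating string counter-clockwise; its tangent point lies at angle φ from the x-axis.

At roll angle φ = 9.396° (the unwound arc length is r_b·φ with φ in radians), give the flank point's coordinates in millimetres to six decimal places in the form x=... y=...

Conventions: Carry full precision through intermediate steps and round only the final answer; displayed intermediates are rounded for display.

topology: single-mesh involute geometry — m = 1.571, N = 24
pitch radius r_p = m·N/2 = 1.571·24/2 = 18.852000
base radius r_b = r_p·cos α = 18.852000·cos 21.540° = 17.535404
roll angle φ = 9.396° = 0.16399114 rad
x = r_b·(cos φ + φ·sin φ) = 17.769612
y = r_b·(sin φ − φ·cos φ) = 0.025709

x=17.769612 y=0.025709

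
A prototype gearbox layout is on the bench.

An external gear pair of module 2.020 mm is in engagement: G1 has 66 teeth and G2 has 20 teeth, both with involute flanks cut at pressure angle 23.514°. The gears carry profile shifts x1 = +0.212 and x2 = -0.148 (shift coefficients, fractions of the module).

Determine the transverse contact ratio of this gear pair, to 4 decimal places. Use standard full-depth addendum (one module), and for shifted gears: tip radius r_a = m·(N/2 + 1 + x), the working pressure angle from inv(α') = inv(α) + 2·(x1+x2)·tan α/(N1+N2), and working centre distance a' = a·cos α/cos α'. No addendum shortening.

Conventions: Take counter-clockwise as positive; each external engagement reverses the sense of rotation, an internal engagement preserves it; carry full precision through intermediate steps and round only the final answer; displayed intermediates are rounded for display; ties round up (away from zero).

1.5453

recognized (one external pair, fixed centres): single-mesh tooth geometry, m = 2.020, N1 = 66, N2 = 20
base radii: r_b1 = 61.124728, r_b2 = 18.522645
tip radii: r_a1 = 69.108240, r_a2 = 21.921040
inv(α') = inv(23.514°) + 2·(+0.212-0.148)·tan α/(66+20) = 0.02535382  ⇒  α' = 23.70819°
a' = a·cos α / cos α' = 86.8600·cos 23.514°/cos 23.70819° = 86.988778
action lengths: √(r_a1²−r_b1²) = 32.244635, √(r_a2²−r_b2²) = 11.723635
base pitch p_b = π·m·cos α = 5.819060
CR = (32.244635 + 11.723635 − 86.988778·sin 23.70819°)/5.819060 = 1.545257
contact ratio ≈ 1.5453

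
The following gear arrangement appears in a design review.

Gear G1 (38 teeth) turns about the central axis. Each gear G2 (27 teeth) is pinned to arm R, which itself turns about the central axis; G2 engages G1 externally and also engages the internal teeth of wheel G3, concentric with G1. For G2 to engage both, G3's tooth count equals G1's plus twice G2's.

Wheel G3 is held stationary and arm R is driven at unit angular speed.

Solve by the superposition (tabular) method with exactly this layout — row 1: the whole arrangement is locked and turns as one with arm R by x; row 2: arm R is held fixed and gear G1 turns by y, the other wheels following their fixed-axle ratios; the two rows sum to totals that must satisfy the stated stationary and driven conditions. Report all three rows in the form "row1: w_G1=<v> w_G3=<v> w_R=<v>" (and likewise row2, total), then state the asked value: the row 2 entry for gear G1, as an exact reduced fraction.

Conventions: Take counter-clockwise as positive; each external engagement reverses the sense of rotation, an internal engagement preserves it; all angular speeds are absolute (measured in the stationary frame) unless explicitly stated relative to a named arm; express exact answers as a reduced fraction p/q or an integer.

row1: w_G1=1 w_G3=1 w_R=1
row2: w_G1=46/19 w_G3=-1 w_R=0
total: w_G1=65/19 w_G3=0 w_R=1
asked value: 46/19

topology: planetary set — G1 38T / G2 27T / G3 92T, arm = carrier (Willis)
row 1: whole set turns with the arm by x
row 2: sun turns y, ring = −(38/92)·y, arm 0
boundary: total ω_ring = x − (38/92)·y = 0 and total ω_arm = x = 1  ⇒  y = 46/19, x = 1
row 2 ring = −(38/92)·46/19 = -1
totals (row 1 + row 2): sun 1 + 46/19 = 65/19, ring 1 + (-1) = 0, arm 1 + 0 = 1
asked cell (row2, sun) = 46/19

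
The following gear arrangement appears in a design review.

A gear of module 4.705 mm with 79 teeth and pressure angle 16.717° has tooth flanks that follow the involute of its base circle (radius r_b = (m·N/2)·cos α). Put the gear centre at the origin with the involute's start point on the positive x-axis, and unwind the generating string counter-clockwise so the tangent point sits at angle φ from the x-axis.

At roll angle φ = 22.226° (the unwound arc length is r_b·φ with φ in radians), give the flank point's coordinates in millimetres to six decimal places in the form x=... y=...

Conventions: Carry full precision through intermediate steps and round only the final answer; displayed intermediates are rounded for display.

topology: single-mesh involute geometry — m = 4.705, N = 79
pitch radius r_p = m·N/2 = 4.705·79/2 = 185.847500
base radius r_b = r_p·cos α = 185.847500·cos 16.717° = 177.993063
roll angle φ = 22.226° = 0.38791688 rad
x = r_b·(cos φ + φ·sin φ) = 190.885601
y = r_b·(sin φ − φ·cos φ) = 3.411525

x=190.885601 y=3.411525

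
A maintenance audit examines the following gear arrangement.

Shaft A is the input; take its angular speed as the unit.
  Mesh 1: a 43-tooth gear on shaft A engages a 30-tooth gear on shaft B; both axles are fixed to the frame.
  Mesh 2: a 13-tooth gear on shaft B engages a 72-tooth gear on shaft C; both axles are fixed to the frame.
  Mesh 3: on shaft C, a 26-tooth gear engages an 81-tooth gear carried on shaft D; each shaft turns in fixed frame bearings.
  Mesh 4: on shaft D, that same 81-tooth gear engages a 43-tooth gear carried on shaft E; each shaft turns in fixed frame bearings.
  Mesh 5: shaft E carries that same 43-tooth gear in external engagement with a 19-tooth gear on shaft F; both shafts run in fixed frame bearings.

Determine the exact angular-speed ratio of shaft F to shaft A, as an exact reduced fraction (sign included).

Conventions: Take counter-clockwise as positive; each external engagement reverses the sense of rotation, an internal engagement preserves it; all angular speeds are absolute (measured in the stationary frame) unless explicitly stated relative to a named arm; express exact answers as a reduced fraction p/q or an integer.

-7267/20520

class = fixed-axis compound train [5 meshes; 5 ratios multiply, 5 sense flips]
mesh 1 [43T→30T]: running ratio 43/30, sense −
mesh 2 [13T→72T]: running ratio 559/2160, sense +
mesh 3 [26T→81T]: running ratio 7267/87480, sense −
mesh 4 [81T→43T]: running ratio 169/1080, sense +
mesh 5 [43T→19T]: running ratio 7267/20520, sense −
ω_out/ω_in = -7267/20520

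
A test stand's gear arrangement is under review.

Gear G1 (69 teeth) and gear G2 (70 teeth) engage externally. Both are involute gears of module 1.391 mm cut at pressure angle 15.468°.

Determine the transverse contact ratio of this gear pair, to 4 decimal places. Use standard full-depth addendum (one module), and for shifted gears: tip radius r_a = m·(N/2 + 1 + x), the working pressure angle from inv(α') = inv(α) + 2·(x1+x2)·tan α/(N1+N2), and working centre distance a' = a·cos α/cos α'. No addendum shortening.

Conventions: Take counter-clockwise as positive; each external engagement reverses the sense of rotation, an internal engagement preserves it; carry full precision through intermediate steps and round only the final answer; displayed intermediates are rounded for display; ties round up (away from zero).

2.1388

recognized (one external pair, fixed centres): single-mesh tooth geometry, m = 1.391, N1 = 69, N2 = 70
base radii: r_b1 = 46.251299, r_b2 = 46.921608
tip radii: r_a1 = 49.380500, r_a2 = 50.076000
no profile shift: α' = α, a' = a
action lengths: √(r_a1²−r_b1²) = 17.298876, √(r_a2²−r_b2²) = 17.491955
base pitch p_b = π·m·cos α = 4.211674
CR = (17.298876 + 17.491955 − 96.674500·sin 15.46800°)/4.211674 = 2.138753
contact ratio ≈ 2.1388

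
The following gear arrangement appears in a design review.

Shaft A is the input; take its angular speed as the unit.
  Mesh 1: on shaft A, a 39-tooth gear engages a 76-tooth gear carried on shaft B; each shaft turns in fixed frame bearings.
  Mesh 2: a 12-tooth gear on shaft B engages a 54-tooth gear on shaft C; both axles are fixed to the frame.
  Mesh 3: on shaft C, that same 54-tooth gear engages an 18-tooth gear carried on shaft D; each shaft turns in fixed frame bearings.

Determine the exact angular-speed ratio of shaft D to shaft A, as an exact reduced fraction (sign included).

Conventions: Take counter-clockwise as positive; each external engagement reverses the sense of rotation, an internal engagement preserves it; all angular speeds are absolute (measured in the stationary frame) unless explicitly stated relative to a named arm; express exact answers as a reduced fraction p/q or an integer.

-13/38

class = fixed-axis compound train [3 meshes; 3 ratios multiply, 3 sense flips]
mesh 1 [39T→76T]: running ratio 39/76, sense −
mesh 2 [12T→54T]: running ratio 13/114, sense +
mesh 3 [54T→18T]: running ratio 13/38, sense −
ω_out/ω_in = -13/38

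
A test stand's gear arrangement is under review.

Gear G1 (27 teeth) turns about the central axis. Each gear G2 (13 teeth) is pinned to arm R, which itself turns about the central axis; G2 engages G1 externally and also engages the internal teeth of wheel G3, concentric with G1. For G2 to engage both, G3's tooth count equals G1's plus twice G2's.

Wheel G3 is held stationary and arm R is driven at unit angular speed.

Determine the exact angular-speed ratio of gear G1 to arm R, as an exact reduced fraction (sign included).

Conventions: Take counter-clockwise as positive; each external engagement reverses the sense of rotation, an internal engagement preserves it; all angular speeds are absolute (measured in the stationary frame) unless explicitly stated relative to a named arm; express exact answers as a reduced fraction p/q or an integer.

80/27

recognized (axles ride arm R): planetary set, 27/13/53 teeth
ring teeth: 27 + 2·13 = 53
27(ω_sun−ω_arm) = −53(ω_ring−ω_arm),  ω_ring = 0, ω_arm = 1
ω_sun = 1 − (53/27)(0−1) = 80/27
ω_out/ω_in = 80/27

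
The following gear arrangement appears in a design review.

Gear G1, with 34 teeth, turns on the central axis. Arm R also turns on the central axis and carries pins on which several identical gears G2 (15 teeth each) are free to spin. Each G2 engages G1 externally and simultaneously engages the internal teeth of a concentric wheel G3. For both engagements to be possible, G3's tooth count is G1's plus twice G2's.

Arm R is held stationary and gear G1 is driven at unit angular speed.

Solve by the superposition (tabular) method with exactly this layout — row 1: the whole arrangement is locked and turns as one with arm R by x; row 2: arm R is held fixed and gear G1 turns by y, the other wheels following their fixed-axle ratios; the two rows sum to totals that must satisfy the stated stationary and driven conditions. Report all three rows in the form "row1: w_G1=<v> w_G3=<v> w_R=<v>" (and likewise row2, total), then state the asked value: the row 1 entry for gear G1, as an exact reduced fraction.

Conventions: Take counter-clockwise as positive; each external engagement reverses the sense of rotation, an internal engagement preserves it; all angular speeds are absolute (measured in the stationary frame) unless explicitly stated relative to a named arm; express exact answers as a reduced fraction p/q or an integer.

row1: w_G1=0 w_G3=0 w_R=0
row2: w_G1=1 w_G3=-17/32 w_R=0
total: w_G1=1 w_G3=-17/32 w_R=0
asked value: 0

planetary set (34T centre, 15T on arm, 64T internal) — Willis relation
superposition row 1 [locked train]: every member turns x
row 2: sun turns y, ring = −(34/64)·y, arm 0
boundary: total ω_arm = x = 0 and total ω_sun = x + y = 1  ⇒  y = 1, x = 0
row 2 ring = −(34/64)·1 = -17/32
totals (row 1 + row 2): sun 0 + 1 = 1, ring 0 + (-17/32) = -17/32, arm 0 + 0 = 0
asked cell (row1, sun) = 0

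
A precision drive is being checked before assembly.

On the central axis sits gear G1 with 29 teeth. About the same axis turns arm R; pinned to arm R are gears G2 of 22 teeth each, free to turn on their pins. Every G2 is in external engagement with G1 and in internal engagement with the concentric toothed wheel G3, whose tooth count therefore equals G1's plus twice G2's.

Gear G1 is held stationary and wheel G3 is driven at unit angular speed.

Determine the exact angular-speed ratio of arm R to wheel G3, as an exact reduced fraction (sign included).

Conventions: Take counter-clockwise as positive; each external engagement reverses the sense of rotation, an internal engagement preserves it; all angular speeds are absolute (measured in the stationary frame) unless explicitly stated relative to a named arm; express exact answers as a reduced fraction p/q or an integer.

topology: planetary set — G1 29T / G2 22T / G3 73T, arm = carrier (Willis)
ring teeth: 29 + 2·22 = 73
29(ω_sun−ω_arm) = −73(ω_ring−ω_arm),  ω_sun = 0, ω_ring = 1
29(0−ω_arm) = −73(1−ω_arm)  ⇒  102·ω_arm = 73  ⇒  ω_arm = 73/102
ω_out/ω_in = 73/102

73/102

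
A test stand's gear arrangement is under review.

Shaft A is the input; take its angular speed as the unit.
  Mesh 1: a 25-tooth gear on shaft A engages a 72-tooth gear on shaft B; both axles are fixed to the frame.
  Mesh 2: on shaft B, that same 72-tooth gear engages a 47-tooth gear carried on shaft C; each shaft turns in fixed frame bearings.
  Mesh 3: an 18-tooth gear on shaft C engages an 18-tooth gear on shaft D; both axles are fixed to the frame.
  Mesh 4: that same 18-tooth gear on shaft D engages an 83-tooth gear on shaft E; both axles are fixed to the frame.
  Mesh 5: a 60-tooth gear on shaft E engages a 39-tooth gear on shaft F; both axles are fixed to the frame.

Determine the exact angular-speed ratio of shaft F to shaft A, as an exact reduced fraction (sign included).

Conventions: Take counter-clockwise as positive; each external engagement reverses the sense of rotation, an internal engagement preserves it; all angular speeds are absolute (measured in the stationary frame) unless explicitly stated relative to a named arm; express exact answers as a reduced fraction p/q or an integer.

class = fixed-axis compound train [5 meshes; 5 ratios multiply, 5 sense flips]
mesh 1 [25T→72T]: running ratio 25/72, sense −
mesh 2 [72T→47T]: running ratio 25/47, sense +
mesh 3 [18T→18T]: running ratio 25/47, sense −
mesh 4 [18T→83T]: running ratio 450/3901, sense +
mesh 5 [60T→39T]: running ratio 9000/50713, sense −
ω_out/ω_in = -9000/50713

-9000/50713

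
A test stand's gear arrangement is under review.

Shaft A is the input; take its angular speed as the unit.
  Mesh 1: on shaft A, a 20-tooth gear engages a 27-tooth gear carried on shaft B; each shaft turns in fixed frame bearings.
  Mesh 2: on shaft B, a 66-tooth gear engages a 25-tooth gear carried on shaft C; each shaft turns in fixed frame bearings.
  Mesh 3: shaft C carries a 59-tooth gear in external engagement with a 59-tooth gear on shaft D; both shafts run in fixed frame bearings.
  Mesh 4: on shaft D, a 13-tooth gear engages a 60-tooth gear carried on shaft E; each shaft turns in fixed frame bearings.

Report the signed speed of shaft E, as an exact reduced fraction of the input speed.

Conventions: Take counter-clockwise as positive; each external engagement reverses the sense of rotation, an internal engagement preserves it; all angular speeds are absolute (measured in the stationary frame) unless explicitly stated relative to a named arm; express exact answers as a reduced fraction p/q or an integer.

286/675

4-mesh fixed-axis compound train (all bearings frame-fixed)
mesh 1 [20T→27T]: |ω|/ω_in = 1×20/27 = 20/27, sense flips to −
mesh 2 [66T→25T]: |ω|/ω_in = (20/27)×66/25 = 88/45, sense flips to +
mesh 3 [59T→59T]: |ω|/ω_in = (88/45)×59/59 = 88/45, sense flips to −
mesh 4 [13T→60T]: |ω|/ω_in = (88/45)×13/60 = 286/675, sense flips to +
signed output speed (× input speed) = 286/675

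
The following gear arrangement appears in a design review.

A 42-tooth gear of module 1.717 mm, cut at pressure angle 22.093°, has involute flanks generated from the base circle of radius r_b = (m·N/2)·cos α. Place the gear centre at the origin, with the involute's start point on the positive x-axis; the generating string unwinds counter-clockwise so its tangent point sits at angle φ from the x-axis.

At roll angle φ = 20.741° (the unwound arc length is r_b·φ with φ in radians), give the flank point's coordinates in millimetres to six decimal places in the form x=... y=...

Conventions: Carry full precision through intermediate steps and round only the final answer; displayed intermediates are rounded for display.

x=35.527348 y=0.521396

class = single-mesh tooth geometry [base-circle involute, m = 1.717, 42T]
pitch radius r_p = m·N/2 = 1.717·42/2 = 36.057000
base radius r_b = r_p·cos α = 36.057000·cos 22.093° = 33.409500
roll angle φ = 20.741° = 0.36199874 rad
x = r_b·(cos φ + φ·sin φ) = 35.527348
y = r_b·(sin φ − φ·cos φ) = 0.521396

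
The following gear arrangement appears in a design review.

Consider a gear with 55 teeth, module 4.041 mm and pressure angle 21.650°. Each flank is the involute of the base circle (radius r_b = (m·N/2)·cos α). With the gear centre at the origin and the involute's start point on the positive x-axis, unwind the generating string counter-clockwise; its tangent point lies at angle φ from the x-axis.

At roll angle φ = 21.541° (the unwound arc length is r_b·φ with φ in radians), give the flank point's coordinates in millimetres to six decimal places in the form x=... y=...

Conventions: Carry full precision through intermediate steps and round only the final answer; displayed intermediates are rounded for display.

x=110.331789 y=1.803878

topology: single-mesh involute geometry — m = 4.041, N = 55
pitch radius r_p = m·N/2 = 4.041·55/2 = 111.127500
base radius r_b = r_p·cos α = 111.127500·cos 21.650° = 103.287997
roll angle φ = 21.541° = 0.37596137 rad
x = r_b·(cos φ + φ·sin φ) = 110.331789
y = r_b·(sin φ − φ·cos φ) = 1.803878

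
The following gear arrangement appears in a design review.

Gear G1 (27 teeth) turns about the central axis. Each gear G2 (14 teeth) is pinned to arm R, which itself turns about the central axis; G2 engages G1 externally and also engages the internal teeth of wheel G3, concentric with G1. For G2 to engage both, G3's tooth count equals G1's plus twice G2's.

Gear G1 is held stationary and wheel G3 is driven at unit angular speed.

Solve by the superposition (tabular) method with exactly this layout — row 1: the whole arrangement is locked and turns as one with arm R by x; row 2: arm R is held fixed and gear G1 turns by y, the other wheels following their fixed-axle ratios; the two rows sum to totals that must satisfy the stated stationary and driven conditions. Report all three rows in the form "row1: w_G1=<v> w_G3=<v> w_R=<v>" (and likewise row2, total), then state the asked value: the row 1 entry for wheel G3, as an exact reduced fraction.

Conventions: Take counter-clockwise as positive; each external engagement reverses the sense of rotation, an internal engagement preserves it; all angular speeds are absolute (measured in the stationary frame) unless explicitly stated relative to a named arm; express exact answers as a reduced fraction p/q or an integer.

row1: w_G1=55/82 w_G3=55/82 w_R=55/82
row2: w_G1=-55/82 w_G3=27/82 w_R=0
total: w_G1=0 w_G3=1 w_R=55/82
asked value: 55/82

recognized (axles ride arm R): planetary set, 27/14/55 teeth
row 1 — lock + rotate with arm: ω_sun = ω_ring = ω_arm = x
row 2 — arm fixed, fixed-axis ratios: sun y, ring −(27/55)·y, arm 0
boundary: total ω_sun = x + y = 0 and total ω_ring = x − (27/55)·y = 1  ⇒  y = -55/82, x = 55/82
row 2 ring = −(27/55)·(-55/82) = 27/82
totals (row 1 + row 2): sun 55/82 + (-55/82) = 0, ring 55/82 + 27/82 = 1, arm 55/82 + 0 = 55/82
asked cell (row1, ring) = 55/82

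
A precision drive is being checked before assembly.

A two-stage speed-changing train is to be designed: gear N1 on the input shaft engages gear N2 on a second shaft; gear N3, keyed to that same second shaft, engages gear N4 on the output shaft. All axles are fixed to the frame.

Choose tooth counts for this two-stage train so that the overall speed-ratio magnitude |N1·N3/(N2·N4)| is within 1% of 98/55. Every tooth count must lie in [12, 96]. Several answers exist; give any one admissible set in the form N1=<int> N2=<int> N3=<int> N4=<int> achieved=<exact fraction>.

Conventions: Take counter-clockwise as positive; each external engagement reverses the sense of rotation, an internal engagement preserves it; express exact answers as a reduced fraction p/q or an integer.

N1=12 N2=15 N3=49 N4=22 achieved=98/55

class = fixed-axis compound train [2-stage, 98/55 wanted]
target = 98/55 in lowest terms: an exact hit needs N1·N3 = k·98 and N2·N4 = k·55 for one integer k, every count in [12, 96]; additionally prefer no 1:1 stage (N1 ≠ N2, N3 ≠ N4)
k = 1…5: no 1:1-free in-range split of k·98 and k·55 into factor pairs; take k = 6
k = 6: N1·N3 = 588 = 12·49, N2·N4 = 330 = 15·22
achieved = 12·49/(15·22) = 98/55; |achieved − target| = 0 ≤ 49/2750 ✓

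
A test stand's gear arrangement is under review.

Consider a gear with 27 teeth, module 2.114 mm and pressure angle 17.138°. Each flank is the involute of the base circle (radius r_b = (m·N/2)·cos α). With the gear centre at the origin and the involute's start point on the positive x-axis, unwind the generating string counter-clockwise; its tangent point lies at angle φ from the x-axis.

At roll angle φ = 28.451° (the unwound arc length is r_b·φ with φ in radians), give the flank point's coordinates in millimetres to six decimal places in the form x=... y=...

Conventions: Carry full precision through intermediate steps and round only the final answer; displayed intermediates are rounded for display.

recognized (one wheel, involute flank): single-mesh tooth geometry, m = 2.114, N = 27
pitch radius r_p = m·N/2 = 2.114·27/2 = 28.539000
base radius r_b = r_p·cos α = 28.539000·cos 17.138° = 27.271805
roll angle φ = 28.451° = 0.49656363 rad
x = r_b·(cos φ + φ·sin φ) = 30.429642
y = r_b·(sin φ − φ·cos φ) = 1.085852

x=30.429642 y=1.085852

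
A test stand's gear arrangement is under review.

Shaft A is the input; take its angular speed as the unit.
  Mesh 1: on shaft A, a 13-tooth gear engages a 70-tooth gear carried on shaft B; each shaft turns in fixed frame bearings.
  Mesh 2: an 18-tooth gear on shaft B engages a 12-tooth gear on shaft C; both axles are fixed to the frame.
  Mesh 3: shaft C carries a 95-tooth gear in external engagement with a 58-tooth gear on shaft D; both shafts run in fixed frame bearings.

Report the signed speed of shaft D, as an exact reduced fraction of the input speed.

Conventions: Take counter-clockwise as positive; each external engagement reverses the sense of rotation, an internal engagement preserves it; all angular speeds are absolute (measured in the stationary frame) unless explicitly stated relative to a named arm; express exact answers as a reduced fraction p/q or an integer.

-741/1624

3-mesh fixed-axis compound train (all bearings frame-fixed)
mesh 1 [13T→70T]: |ω|/ω_in = 1×13/70 = 13/70, sense flips to −
mesh 2 [18T→12T]: |ω|/ω_in = (13/70)×18/12 = 39/140, sense flips to +
mesh 3 [95T→58T]: |ω|/ω_in = (39/140)×95/58 = 741/1624, sense flips to −
signed output speed (× input speed) = -741/1624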